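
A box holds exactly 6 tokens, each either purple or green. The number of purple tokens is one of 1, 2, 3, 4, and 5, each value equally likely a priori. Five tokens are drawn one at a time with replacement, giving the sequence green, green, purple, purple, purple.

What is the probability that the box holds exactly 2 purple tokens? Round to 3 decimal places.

For each hypothesis, P(data | H) works out to: P(data | r = 1) = (5/6)(5/6)(1/6)(1/6)(1/6) = 0.003215; P(data | r = 2) = (4/6)(4/6)(2/6)(2/6)(2/6) = 0.016461; P(data | r = 3) = (3/6)(3/6)(3/6)(3/6)(3/6) = 0.03125; P(data | r = 4) = (2/6)(2/6)(4/6)(4/6)(4/6) = 0.032922; P(data | r = 5) = (1/6)(1/6)(5/6)(5/6)(5/6) = 0.016075.
The prior-weighted likelihoods are 1/5 · 0.003215 = 0.000643, 1/5 · 0.016461 = 0.0032922, 1/5 · 0.03125 = 0.00625, 1/5 · 0.032922 = 0.0065844, 1/5 · 0.016075 = 0.003215; summing to 0.019985.
So P(r = 2 | data) = (0.0032922) / (0.019985) = 0.16474.

0.165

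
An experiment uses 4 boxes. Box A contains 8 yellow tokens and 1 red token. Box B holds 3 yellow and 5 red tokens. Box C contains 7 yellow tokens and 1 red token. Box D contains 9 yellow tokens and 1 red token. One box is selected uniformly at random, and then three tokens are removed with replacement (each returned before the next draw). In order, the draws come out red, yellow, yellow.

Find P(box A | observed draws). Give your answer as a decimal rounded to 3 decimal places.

0.249

The likelihood of the observed sequence under each hypothesis: P(data | box A) = (1/9)(8/9)(8/9) = 0.087791; P(data | box B) = (5/8)(3/8)(3/8) = 0.087891; P(data | box C) = (1/8)(7/8)(7/8) = 0.095703; P(data | box D) = (1/10)(9/10)(9/10) = 0.081.
Weighting by the prior gives 1/4 · 0.087791 = 0.021948, 1/4 · 0.087891 = 0.021973, 1/4 · 0.095703 = 0.023926, 1/4 · 0.081 = 0.02025; summing to 0.088096.
Therefore the posterior P(box A | data) = (0.021948) / (0.088096) = 0.24913.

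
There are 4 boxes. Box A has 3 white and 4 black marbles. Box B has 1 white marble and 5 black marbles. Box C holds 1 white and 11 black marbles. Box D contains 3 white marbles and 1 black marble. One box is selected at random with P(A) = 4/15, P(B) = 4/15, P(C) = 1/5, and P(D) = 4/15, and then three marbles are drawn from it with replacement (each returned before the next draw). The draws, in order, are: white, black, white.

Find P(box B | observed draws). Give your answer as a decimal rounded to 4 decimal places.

0.0846

For each hypothesis, P(data | H) works out to: P(data | box A) = (3/7)(4/7)(3/7) = 0.10496; P(data | box B) = (1/6)(5/6)(1/6) = 0.023148; P(data | box C) = (1/12)(11/12)(1/12) = 0.0063657; P(data | box D) = (3/4)(1/4)(3/4) = 0.14062.
The prior-weighted likelihoods are 4/15 · 0.10496 = 0.027988, 4/15 · 0.023148 = 0.0061728, 1/5 · 0.0063657 = 0.0012731, 4/15 · 0.14062 = 0.0375; summing to 0.072934.
Therefore the posterior P(box B | data) = (0.0061728) / (0.072934) = 0.084636.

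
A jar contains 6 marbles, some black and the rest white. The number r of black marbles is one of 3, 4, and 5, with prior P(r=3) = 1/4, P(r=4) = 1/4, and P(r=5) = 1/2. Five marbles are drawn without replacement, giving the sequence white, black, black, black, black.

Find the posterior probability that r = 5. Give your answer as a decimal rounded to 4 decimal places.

For each hypothesis, P(data | H) works out to: P(data | r = 3) = (3/6)(3/5)(2/4)(1/3)(0/2) = 0; P(data | r = 4) = (2/6)(4/5)(3/4)(2/3)(1/2) = 1/15; P(data | r = 5) = (1/6)(5/5)(4/4)(3/3)(2/2) = 1/6.
Weighting by the prior gives 1/4 · 0 = 0, 1/4 · 1/15 = 1/60, 1/2 · 1/6 = 1/12; summing to 1/10.
Therefore the posterior P(r = 5 | data) = (1/12) / (1/10) = 5/6.

0.8333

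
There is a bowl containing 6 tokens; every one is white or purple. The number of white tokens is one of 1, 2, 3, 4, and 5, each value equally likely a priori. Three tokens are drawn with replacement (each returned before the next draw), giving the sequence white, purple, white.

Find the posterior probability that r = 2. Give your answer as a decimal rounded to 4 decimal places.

Compute the likelihood of the observed sequence for each case: P(data | r = 1) = (1/6)(5/6)(1/6) = 5/216; P(data | r = 2) = (2/6)(4/6)(2/6) = 2/27; P(data | r = 3) = (3/6)(3/6)(3/6) = 1/8; P(data | r = 4) = (4/6)(2/6)(4/6) = 4/27; P(data | r = 5) = (5/6)(1/6)(5/6) = 25/216.
Weighting by the prior gives 1/5 · 5/216 = 1/216, 1/5 · 2/27 = 2/135, 1/5 · 1/8 = 1/40, 1/5 · 4/27 = 4/135, 1/5 · 25/216 = 5/216; summing to 7/72.
Therefore the posterior P(r = 2 | data) = (2/135) / (7/72) = 16/105.

0.1524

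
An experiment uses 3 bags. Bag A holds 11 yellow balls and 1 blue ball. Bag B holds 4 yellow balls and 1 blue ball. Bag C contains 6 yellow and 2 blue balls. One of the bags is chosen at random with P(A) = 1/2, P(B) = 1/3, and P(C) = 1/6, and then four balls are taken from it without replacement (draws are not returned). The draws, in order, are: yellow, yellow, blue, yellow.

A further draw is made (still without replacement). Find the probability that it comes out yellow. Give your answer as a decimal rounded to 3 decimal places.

0.955

Under each hypothesis, the probability of the observed sequence is: P(data | bag A) = (11/12)(10/11)(1/10)(9/9) = 1/12; P(data | bag B) = (4/5)(3/4)(1/3)(2/2) = 1/5; P(data | bag C) = (6/8)(5/7)(2/6)(4/5) = 1/7.
Multiplying each by its prior: 1/2 · 1/12 = 1/24, 1/3 · 1/5 = 1/15, 1/6 · 1/7 = 1/42; summing to 37/280.
Dividing through by the total gives posterior P(bag A | data) = 35/111, P(bag B | data) = 56/111, P(bag C | data) = 20/111.
Averaging over the posterior, P(yellow next | data) = (1)(35/111) + (1)(56/111) + (3/4)(20/111) = 106/111.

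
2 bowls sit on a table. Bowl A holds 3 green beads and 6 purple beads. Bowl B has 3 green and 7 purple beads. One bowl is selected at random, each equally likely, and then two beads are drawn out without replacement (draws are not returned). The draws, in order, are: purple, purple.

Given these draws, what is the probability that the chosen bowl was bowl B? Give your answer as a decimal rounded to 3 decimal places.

Compute the likelihood of the observed sequence for each case: P(data | bowl A) = (6/9)(5/8) = 5/12; P(data | bowl B) = (7/10)(6/9) = 7/15.
The prior-weighted likelihoods are 1/2 · 5/12 = 5/24, 1/2 · 7/15 = 7/30; with total 53/120.
By Bayes' rule, P(bowl B | data) = (7/30) / (53/120) = 28/53.

0.528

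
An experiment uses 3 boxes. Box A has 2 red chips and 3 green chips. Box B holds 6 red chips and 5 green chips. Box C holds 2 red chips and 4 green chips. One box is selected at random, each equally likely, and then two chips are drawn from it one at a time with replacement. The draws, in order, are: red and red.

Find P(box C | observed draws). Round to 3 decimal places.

0.195

For each hypothesis, P(data | H) works out to: P(data | box A) = (2/5)(2/5) = 0.16; P(data | box B) = (6/11)(6/11) = 0.29752; P(data | box C) = (2/6)(2/6) = 0.11111.
The prior-weighted likelihoods are 1/3 · 0.16 = 0.053333, 1/3 · 0.29752 = 0.099174, 1/3 · 0.11111 = 0.037037; with total 0.18954.
Hence P(box C | data) = (0.037037) / (0.18954) = 0.1954.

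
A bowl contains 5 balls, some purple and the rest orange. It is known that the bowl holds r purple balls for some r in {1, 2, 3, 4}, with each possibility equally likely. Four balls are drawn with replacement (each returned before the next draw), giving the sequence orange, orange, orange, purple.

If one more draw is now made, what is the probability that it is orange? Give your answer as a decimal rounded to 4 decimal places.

The likelihood of the observed sequence under each hypothesis: P(data | r = 1) = (4/5)(4/5)(4/5)(1/5) = 0.1024; P(data | r = 2) = (3/5)(3/5)(3/5)(2/5) = 0.0864; P(data | r = 3) = (2/5)(2/5)(2/5)(3/5) = 0.0384; P(data | r = 4) = (1/5)(1/5)(1/5)(4/5) = 0.0064.
The prior-weighted likelihoods are 1/4 · 0.1024 = 0.0256, 1/4 · 0.0864 = 0.0216, 1/4 · 0.0384 = 0.0096, 1/4 · 0.0064 = 0.0016; these sum to 0.0584.
Dividing through by the total gives posterior P(r = 1 | data) = 0.43836, P(r = 2 | data) = 0.36986, P(r = 3 | data) = 0.16438, P(r = 4 | data) = 0.027397.
So P(orange next | data) = Σ P(orange next | H) P(H | data) = (4/5)(0.43836) + (3/5)(0.36986) + (2/5)(0.16438) + (1/5)(0.027397) = 0.64384.

0.6438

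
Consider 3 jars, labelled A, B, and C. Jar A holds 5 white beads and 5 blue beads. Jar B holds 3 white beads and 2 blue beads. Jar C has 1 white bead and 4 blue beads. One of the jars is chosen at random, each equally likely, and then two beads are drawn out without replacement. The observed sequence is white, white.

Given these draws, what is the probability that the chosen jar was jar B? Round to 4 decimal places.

For each hypothesis, P(data | H) works out to: P(data | jar A) = (5/10)(4/9) = 2/9; P(data | jar B) = (3/5)(2/4) = 3/10; P(data | jar C) = (1/5)(0/4) = 0.
Multiplying each by its prior: 1/3 · 2/9 = 2/27, 1/3 · 3/10 = 1/10, 1/3 · 0 = 0; summing to 47/270.
By Bayes' rule, P(jar B | data) = (1/10) / (47/270) = 27/47.

0.5745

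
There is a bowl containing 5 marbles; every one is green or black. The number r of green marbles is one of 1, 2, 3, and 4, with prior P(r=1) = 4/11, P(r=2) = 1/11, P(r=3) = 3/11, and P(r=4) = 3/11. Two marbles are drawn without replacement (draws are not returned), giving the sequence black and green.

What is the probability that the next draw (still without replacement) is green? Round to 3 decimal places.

0.500

For each hypothesis, P(data | H) works out to: P(data | r = 1) = (4/5)(1/4) = 1/5; P(data | r = 2) = (3/5)(2/4) = 3/10; P(data | r = 3) = (2/5)(3/4) = 3/10; P(data | r = 4) = (1/5)(4/4) = 1/5.
Multiplying each by its prior: 4/11 · 1/5 = 4/55, 1/11 · 3/10 = 3/110, 3/11 · 3/10 = 9/110, 3/11 · 1/5 = 3/55; these sum to 13/55.
The posterior is then P(r = 1 | data) = 4/13, P(r = 2 | data) = 3/26, P(r = 3 | data) = 9/26, P(r = 4 | data) = 3/13.
So P(green next | data) = Σ P(green next | H) P(H | data) = (0)(4/13) + (1/3)(3/26) + (2/3)(9/26) + (1)(3/13) = 1/2.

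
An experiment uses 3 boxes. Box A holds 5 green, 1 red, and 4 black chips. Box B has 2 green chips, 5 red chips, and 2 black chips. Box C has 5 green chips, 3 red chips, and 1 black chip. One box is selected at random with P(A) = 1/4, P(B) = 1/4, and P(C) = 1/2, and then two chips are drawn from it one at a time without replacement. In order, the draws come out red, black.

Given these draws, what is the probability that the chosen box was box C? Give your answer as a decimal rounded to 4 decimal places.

The likelihood of the observed sequence under each hypothesis: P(data | box A) = (1/10)(4/9) = 2/45; P(data | box B) = (5/9)(2/8) = 5/36; P(data | box C) = (3/9)(1/8) = 1/24.
Weighting by the prior gives 1/4 · 2/45 = 1/90, 1/4 · 5/36 = 5/144, 1/2 · 1/24 = 1/48; these sum to 1/15.
So P(box C | data) = (1/48) / (1/15) = 5/16.

0.3125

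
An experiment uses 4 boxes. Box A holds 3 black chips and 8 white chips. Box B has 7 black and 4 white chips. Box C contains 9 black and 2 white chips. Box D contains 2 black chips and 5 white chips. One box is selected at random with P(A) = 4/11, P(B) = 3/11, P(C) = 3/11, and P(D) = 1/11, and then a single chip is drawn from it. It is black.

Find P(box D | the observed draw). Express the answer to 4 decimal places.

0.0498

The likelihood of this draw under each hypothesis: P(data | box A) = (3/11) = 3/11; P(data | box B) = (7/11) = 7/11; P(data | box C) = (9/11) = 9/11; P(data | box D) = (2/7) = 2/7.
The prior-weighted likelihoods are 4/11 · 3/11 = 12/121, 3/11 · 7/11 = 21/121, 3/11 · 9/11 = 27/121, 1/11 · 2/7 = 2/77; these sum to 442/847.
So P(box D | data) = (2/77) / (442/847) = 11/221.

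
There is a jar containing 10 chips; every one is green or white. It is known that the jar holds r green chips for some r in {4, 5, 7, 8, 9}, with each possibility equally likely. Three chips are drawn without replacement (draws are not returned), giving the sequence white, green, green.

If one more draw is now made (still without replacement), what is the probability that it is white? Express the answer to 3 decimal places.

0.333

For each hypothesis, P(data | H) works out to: P(data | r = 4) = (6/10)(4/9)(3/8) = 0.1; P(data | r = 5) = (5/10)(5/9)(4/8) = 0.13889; P(data | r = 7) = (3/10)(7/9)(6/8) = 0.175; P(data | r = 8) = (2/10)(8/9)(7/8) = 0.15556; P(data | r = 9) = (1/10)(9/9)(8/8) = 0.1.
Multiplying each by its prior: 1/5 · 0.1 = 0.02, 1/5 · 0.13889 = 0.027778, 1/5 · 0.175 = 0.035, 1/5 · 0.15556 = 0.031111, 1/5 · 0.1 = 0.02; summing to 0.13389.
Dividing through by the total gives posterior P(r = 4 | data) = 0.14938, P(r = 5 | data) = 0.20747, P(r = 7 | data) = 0.26141, P(r = 8 | data) = 0.23237, P(r = 9 | data) = 0.14938.
So P(white next | data) = Σ P(white next | H) P(H | data) = (5/7)(0.14938) + (4/7)(0.20747) + (2/7)(0.26141) + (1/7)(0.23237) + (0)(0.14938) = 0.33314.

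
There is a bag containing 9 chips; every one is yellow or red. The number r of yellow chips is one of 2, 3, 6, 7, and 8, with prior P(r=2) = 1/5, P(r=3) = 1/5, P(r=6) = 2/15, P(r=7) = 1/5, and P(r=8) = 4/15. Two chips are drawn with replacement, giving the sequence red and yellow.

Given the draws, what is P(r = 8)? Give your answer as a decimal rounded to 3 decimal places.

Under each hypothesis, the probability of the observed sequence is: P(data | r = 2) = (7/9)(2/9) = 0.17284; P(data | r = 3) = (6/9)(3/9) = 0.22222; P(data | r = 6) = (3/9)(6/9) = 0.22222; P(data | r = 7) = (2/9)(7/9) = 0.17284; P(data | r = 8) = (1/9)(8/9) = 0.098765.
Multiplying each by its prior: 1/5 · 0.17284 = 0.034568, 1/5 · 0.22222 = 0.044444, 2/15 · 0.22222 = 0.02963, 1/5 · 0.17284 = 0.034568, 4/15 · 0.098765 = 0.026337; with total 0.16955.
So P(r = 8 | data) = (0.026337) / (0.16955) = 0.15534.

0.155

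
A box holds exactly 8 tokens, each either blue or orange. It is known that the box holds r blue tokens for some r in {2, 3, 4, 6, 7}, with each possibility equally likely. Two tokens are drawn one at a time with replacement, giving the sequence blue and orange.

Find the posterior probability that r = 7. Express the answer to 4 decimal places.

0.1129

Under each hypothesis, the probability of the observed sequence is: P(data | r = 2) = (2/8)(6/8) = 3/16; P(data | r = 3) = (3/8)(5/8) = 15/64; P(data | r = 4) = (4/8)(4/8) = 1/4; P(data | r = 6) = (6/8)(2/8) = 3/16; P(data | r = 7) = (7/8)(1/8) = 7/64.
The prior-weighted likelihoods are 1/5 · 3/16 = 3/80, 1/5 · 15/64 = 3/64, 1/5 · 1/4 = 1/20, 1/5 · 3/16 = 3/80, 1/5 · 7/64 = 7/320; with total 31/160.
Therefore the posterior P(r = 7 | data) = (7/320) / (31/160) = 7/62.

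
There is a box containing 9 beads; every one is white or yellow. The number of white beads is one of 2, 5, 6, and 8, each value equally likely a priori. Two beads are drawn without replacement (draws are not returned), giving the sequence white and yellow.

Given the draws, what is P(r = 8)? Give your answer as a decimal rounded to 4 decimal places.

The likelihood of the observed sequence under each hypothesis: P(data | r = 2) = (2/9)(7/8) = 7/36; P(data | r = 5) = (5/9)(4/8) = 5/18; P(data | r = 6) = (6/9)(3/8) = 1/4; P(data | r = 8) = (8/9)(1/8) = 1/9.
Multiplying each by its prior: 1/4 · 7/36 = 7/144, 1/4 · 5/18 = 5/72, 1/4 · 1/4 = 1/16, 1/4 · 1/9 = 1/36; with total 5/24.
By Bayes' rule, P(r = 8 | data) = (1/36) / (5/24) = 2/15.

0.1333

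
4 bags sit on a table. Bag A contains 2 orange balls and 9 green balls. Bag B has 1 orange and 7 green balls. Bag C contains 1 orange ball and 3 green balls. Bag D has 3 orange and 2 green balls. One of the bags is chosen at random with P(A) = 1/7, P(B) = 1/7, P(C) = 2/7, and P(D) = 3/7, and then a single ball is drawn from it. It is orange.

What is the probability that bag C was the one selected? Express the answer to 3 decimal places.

For each hypothesis, P(data | H) works out to: P(data | bag A) = (2/11) = 0.18182; P(data | bag B) = (1/8) = 0.125; P(data | bag C) = (1/4) = 0.25; P(data | bag D) = (3/5) = 0.6.
Weighting by the prior gives 1/7 · 0.18182 = 0.025974, 1/7 · 0.125 = 0.017857, 2/7 · 0.25 = 0.071429, 3/7 · 0.6 = 0.25714; these sum to 0.3724.
So P(bag C | data) = (0.071429) / (0.3724) = 0.1918.

0.192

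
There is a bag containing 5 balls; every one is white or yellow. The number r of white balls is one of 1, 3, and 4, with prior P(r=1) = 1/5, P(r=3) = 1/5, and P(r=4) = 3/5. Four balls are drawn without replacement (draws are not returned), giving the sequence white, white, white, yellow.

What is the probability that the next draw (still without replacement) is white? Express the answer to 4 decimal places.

0.8571

For each hypothesis, P(data | H) works out to: P(data | r = 1) = (1/5)(0/4) = 0; P(data | r = 3) = (3/5)(2/4)(1/3)(2/2) = 1/10; P(data | r = 4) = (4/5)(3/4)(2/3)(1/2) = 1/5.
Multiplying each by its prior: 1/5 · 0 = 0, 1/5 · 1/10 = 1/50, 3/5 · 1/5 = 3/25; with total 7/50.
The posterior is then P(r = 1 | data) = 0, P(r = 3 | data) = 1/7, P(r = 4 | data) = 6/7.
The predictive probability is P(white next | data) = (0)(1/7) + (1)(6/7) = 6/7.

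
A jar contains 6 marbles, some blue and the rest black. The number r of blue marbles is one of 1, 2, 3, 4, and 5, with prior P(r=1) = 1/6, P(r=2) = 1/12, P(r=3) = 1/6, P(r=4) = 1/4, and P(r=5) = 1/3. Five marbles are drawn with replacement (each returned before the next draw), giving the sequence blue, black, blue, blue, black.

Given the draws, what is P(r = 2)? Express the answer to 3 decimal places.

0.066

Under each hypothesis, the probability of the observed sequence is: P(data | r = 1) = (1/6)(5/6)(1/6)(1/6)(5/6) = 0.003215; P(data | r = 2) = (2/6)(4/6)(2/6)(2/6)(4/6) = 0.016461; P(data | r = 3) = (3/6)(3/6)(3/6)(3/6)(3/6) = 0.03125; P(data | r = 4) = (4/6)(2/6)(4/6)(4/6)(2/6) = 0.032922; P(data | r = 5) = (5/6)(1/6)(5/6)(5/6)(1/6) = 0.016075.
Weighting by the prior gives 1/6 · 0.003215 = 0.00053584, 1/12 · 0.016461 = 0.0013717, 1/6 · 0.03125 = 0.0052083, 1/4 · 0.032922 = 0.0082305, 1/3 · 0.016075 = 0.0053584; these sum to 0.020705.
Hence P(r = 2 | data) = (0.0013717) / (0.020705) = 0.066253.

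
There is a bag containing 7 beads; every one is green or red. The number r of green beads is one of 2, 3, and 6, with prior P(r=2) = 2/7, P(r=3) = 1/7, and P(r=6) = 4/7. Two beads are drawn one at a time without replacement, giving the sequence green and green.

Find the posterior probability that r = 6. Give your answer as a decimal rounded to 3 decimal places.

Under each hypothesis, the probability of the observed sequence is: P(data | r = 2) = (2/7)(1/6) = 1/21; P(data | r = 3) = (3/7)(2/6) = 1/7; P(data | r = 6) = (6/7)(5/6) = 5/7.
Multiplying each by its prior: 2/7 · 1/21 = 2/147, 1/7 · 1/7 = 1/49, 4/7 · 5/7 = 20/49; summing to 65/147.
So P(r = 6 | data) = (20/49) / (65/147) = 12/13.

0.923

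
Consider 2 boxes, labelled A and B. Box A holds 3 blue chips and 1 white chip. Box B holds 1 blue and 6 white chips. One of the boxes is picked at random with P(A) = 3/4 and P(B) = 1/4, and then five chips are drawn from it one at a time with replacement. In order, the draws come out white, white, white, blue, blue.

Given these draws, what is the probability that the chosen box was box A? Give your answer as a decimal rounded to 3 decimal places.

For each hypothesis, P(data | H) works out to: P(data | box A) = (1/4)(1/4)(1/4)(3/4)(3/4) = 0.0087891; P(data | box B) = (6/7)(6/7)(6/7)(1/7)(1/7) = 0.012852.
The prior-weighted likelihoods are 3/4 · 0.0087891 = 0.0065918, 1/4 · 0.012852 = 0.0032129; these sum to 0.0098047.
By Bayes' rule, P(box A | data) = (0.0065918) / (0.0098047) = 0.67231.

0.672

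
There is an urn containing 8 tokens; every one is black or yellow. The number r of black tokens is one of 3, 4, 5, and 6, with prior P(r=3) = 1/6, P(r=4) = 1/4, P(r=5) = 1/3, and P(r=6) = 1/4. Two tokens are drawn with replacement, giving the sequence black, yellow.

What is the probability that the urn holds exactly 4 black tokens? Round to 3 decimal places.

0.276

The likelihood of the observed sequence under each hypothesis: P(data | r = 3) = (3/8)(5/8) = 15/64; P(data | r = 4) = (4/8)(4/8) = 1/4; P(data | r = 5) = (5/8)(3/8) = 15/64; P(data | r = 6) = (6/8)(2/8) = 3/16.
Weighting by the prior gives 1/6 · 15/64 = 5/128, 1/4 · 1/4 = 1/16, 1/3 · 15/64 = 5/64, 1/4 · 3/16 = 3/64; with total 29/128.
Hence P(r = 4 | data) = (1/16) / (29/128) = 8/29.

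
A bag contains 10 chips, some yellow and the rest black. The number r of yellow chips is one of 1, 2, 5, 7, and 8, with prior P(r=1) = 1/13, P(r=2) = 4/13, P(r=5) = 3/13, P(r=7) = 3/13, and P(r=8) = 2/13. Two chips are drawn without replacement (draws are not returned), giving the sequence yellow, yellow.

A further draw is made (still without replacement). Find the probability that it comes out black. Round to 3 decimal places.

0.395

The likelihood of the observed sequence under each hypothesis: P(data | r = 1) = (1/10)(0/9) = 0; P(data | r = 2) = (2/10)(1/9) = 1/45; P(data | r = 5) = (5/10)(4/9) = 2/9; P(data | r = 7) = (7/10)(6/9) = 7/15; P(data | r = 8) = (8/10)(7/9) = 28/45.
The prior-weighted likelihoods are 1/13 · 0 = 0, 4/13 · 1/45 = 4/585, 3/13 · 2/9 = 2/39, 3/13 · 7/15 = 7/65, 2/13 · 28/45 = 56/585; with total 17/65.
The posterior is then P(r = 1 | data) = 0, P(r = 2 | data) = 4/153, P(r = 5 | data) = 10/51, P(r = 7 | data) = 7/17, P(r = 8 | data) = 56/153.
Averaging over the posterior, P(black next | data) = (1)(4/153) + (5/8)(10/51) + (3/8)(7/17) + (1/4)(56/153) = 161/408.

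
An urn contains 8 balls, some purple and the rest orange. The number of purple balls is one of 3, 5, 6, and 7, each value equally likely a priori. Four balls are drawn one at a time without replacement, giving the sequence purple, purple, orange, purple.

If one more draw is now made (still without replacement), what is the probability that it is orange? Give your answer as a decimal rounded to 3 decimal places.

For each hypothesis, P(data | H) works out to: P(data | r = 3) = (3/8)(2/7)(5/6)(1/5) = 1/56; P(data | r = 5) = (5/8)(4/7)(3/6)(3/5) = 3/28; P(data | r = 6) = (6/8)(5/7)(2/6)(4/5) = 1/7; P(data | r = 7) = (7/8)(6/7)(1/6)(5/5) = 1/8.
The prior-weighted likelihoods are 1/4 · 1/56 = 1/224, 1/4 · 3/28 = 3/112, 1/4 · 1/7 = 1/28, 1/4 · 1/8 = 1/32; with total 11/112.
Normalising, the posterior is P(r = 3 | data) = 1/22, P(r = 5 | data) = 3/11, P(r = 6 | data) = 4/11, P(r = 7 | data) = 7/22.
Averaging over the posterior, P(orange next | data) = (1)(1/22) + (1/2)(3/11) + (1/4)(4/11) + (0)(7/22) = 3/11.

0.273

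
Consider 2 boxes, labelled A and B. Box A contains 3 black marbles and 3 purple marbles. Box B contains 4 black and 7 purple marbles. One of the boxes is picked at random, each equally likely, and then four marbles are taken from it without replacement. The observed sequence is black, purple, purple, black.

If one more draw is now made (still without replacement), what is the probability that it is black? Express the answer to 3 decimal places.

Compute the likelihood of the observed sequence for each case: P(data | box A) = (3/6)(3/5)(2/4)(2/3) = 1/10; P(data | box B) = (4/11)(7/10)(6/9)(3/8) = 7/110.
The prior-weighted likelihoods are 1/2 · 1/10 = 1/20, 1/2 · 7/110 = 7/220; these sum to 9/110.
Normalising, the posterior is P(box A | data) = 11/18, P(box B | data) = 7/18.
Averaging over the posterior, P(black next | data) = (1/2)(11/18) + (2/7)(7/18) = 5/12.

0.417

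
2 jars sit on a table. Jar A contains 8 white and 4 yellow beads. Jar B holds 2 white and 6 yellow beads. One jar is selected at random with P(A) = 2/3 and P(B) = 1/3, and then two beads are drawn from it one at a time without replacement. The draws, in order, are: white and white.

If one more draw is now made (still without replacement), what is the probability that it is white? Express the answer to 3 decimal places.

0.576

Under each hypothesis, the probability of the observed sequence is: P(data | jar A) = (8/12)(7/11) = 0.42424; P(data | jar B) = (2/8)(1/7) = 0.035714.
Weighting by the prior gives 2/3 · 0.42424 = 0.28283, 1/3 · 0.035714 = 0.011905; summing to 0.29473.
Dividing through by the total gives posterior P(jar A | data) = 0.95961, P(jar B | data) = 0.040392.
Averaging over the posterior, P(white next | data) = (3/5)(0.95961) + (0)(0.040392) = 0.57576.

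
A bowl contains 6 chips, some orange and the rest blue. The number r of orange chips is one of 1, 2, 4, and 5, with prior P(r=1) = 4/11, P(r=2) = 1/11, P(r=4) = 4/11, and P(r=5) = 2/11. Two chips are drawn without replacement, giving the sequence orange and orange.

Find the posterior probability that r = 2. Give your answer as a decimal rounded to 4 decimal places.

0.0222

The likelihood of the observed sequence under each hypothesis: P(data | r = 1) = (1/6)(0/5) = 0; P(data | r = 2) = (2/6)(1/5) = 1/15; P(data | r = 4) = (4/6)(3/5) = 2/5; P(data | r = 5) = (5/6)(4/5) = 2/3.
Multiplying each by its prior: 4/11 · 0 = 0, 1/11 · 1/15 = 1/165, 4/11 · 2/5 = 8/55, 2/11 · 2/3 = 4/33; with total 3/11.
So P(r = 2 | data) = (1/165) / (3/11) = 1/45.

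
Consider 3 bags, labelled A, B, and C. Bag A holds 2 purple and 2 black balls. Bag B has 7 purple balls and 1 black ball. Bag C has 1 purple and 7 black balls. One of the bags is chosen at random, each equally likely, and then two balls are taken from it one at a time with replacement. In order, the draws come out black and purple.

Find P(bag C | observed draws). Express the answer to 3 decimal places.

0.233

Compute the likelihood of the observed sequence for each case: P(data | bag A) = (2/4)(2/4) = 1/4; P(data | bag B) = (1/8)(7/8) = 7/64; P(data | bag C) = (7/8)(1/8) = 7/64.
The prior-weighted likelihoods are 1/3 · 1/4 = 1/12, 1/3 · 7/64 = 7/192, 1/3 · 7/64 = 7/192; with total 5/32.
Therefore the posterior P(bag C | data) = (7/192) / (5/32) = 7/30.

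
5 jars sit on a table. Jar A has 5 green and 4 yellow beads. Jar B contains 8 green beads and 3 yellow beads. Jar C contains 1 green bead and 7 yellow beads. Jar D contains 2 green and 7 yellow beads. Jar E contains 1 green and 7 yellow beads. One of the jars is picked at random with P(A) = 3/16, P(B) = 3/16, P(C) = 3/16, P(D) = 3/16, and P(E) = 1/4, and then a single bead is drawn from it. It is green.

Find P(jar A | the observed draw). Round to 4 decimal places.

Compute the likelihood of this draw for each case: P(data | jar A) = (5/9) = 0.55556; P(data | jar B) = (8/11) = 0.72727; P(data | jar C) = (1/8) = 0.125; P(data | jar D) = (2/9) = 0.22222; P(data | jar E) = (1/8) = 0.125.
Multiplying each by its prior: 3/16 · 0.55556 = 0.10417, 3/16 · 0.72727 = 0.13636, 3/16 · 0.125 = 0.023438, 3/16 · 0.22222 = 0.041667, 1/4 · 0.125 = 0.03125; these sum to 0.33688.
By Bayes' rule, P(jar A | data) = (0.10417) / (0.33688) = 0.30921.

0.3092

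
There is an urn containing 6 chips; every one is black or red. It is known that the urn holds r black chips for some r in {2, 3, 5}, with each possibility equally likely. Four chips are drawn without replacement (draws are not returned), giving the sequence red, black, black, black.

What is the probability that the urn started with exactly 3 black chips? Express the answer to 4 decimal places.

Under each hypothesis, the probability of the observed sequence is: P(data | r = 2) = (4/6)(2/5)(1/4)(0/3) = 0; P(data | r = 3) = (3/6)(3/5)(2/4)(1/3) = 1/20; P(data | r = 5) = (1/6)(5/5)(4/4)(3/3) = 1/6.
The prior-weighted likelihoods are 1/3 · 0 = 0, 1/3 · 1/20 = 1/60, 1/3 · 1/6 = 1/18; with total 13/180.
By Bayes' rule, P(r = 3 | data) = (1/60) / (13/180) = 3/13.

0.2308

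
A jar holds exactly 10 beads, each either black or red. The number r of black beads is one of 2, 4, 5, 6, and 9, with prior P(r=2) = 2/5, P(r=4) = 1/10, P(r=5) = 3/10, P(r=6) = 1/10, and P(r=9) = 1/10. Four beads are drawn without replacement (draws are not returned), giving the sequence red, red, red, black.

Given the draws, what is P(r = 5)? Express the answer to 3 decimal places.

For each hypothesis, P(data | H) works out to: P(data | r = 2) = (8/10)(7/9)(6/8)(2/7) = 0.13333; P(data | r = 4) = (6/10)(5/9)(4/8)(4/7) = 0.095238; P(data | r = 5) = (5/10)(4/9)(3/8)(5/7) = 0.059524; P(data | r = 6) = (4/10)(3/9)(2/8)(6/7) = 0.028571; P(data | r = 9) = (1/10)(0/9) = 0.
Weighting by the prior gives 2/5 · 0.13333 = 0.053333, 1/10 · 0.095238 = 0.0095238, 3/10 · 0.059524 = 0.017857, 1/10 · 0.028571 = 0.0028571, 1/10 · 0 = 0; with total 0.083571.
Therefore the posterior P(r = 5 | data) = (0.017857) / (0.083571) = 0.21368.

0.214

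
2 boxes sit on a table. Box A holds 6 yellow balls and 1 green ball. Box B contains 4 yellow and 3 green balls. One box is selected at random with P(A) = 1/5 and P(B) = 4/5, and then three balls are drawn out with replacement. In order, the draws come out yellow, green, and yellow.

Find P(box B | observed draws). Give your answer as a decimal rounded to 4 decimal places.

For each hypothesis, P(data | H) works out to: P(data | box A) = (6/7)(1/7)(6/7) = 0.10496; P(data | box B) = (4/7)(3/7)(4/7) = 0.13994.
Multiplying each by its prior: 1/5 · 0.10496 = 0.020991, 4/5 · 0.13994 = 0.11195; these sum to 0.13294.
Therefore the posterior P(box B | data) = (0.11195) / (0.13294) = 0.84211.

0.8421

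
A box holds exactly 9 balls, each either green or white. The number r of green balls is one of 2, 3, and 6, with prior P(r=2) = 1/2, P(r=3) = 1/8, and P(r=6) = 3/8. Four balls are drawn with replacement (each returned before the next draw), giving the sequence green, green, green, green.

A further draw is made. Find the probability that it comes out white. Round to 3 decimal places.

For each hypothesis, P(data | H) works out to: P(data | r = 2) = (2/9)(2/9)(2/9)(2/9) = 0.0024387; P(data | r = 3) = (3/9)(3/9)(3/9)(3/9) = 0.012346; P(data | r = 6) = (6/9)(6/9)(6/9)(6/9) = 0.19753.
The prior-weighted likelihoods are 1/2 · 0.0024387 = 0.0012193, 1/8 · 0.012346 = 0.0015432, 3/8 · 0.19753 = 0.074074; these sum to 0.076837.
The posterior is then P(r = 2 | data) = 0.015869, P(r = 3 | data) = 0.020084, P(r = 6 | data) = 0.96405.
The predictive probability is P(white next | data) = (7/9)(0.015869) + (2/3)(0.020084) + (1/3)(0.96405) = 0.34708.

0.347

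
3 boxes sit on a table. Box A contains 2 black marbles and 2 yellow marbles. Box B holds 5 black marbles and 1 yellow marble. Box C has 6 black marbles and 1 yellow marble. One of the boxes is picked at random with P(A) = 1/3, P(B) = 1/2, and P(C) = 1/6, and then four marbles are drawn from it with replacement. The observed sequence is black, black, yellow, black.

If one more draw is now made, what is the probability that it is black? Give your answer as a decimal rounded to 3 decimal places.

0.755

The likelihood of the observed sequence under each hypothesis: P(data | box A) = (2/4)(2/4)(2/4)(2/4) = 0.0625; P(data | box B) = (5/6)(5/6)(1/6)(5/6) = 0.096451; P(data | box C) = (6/7)(6/7)(1/7)(6/7) = 0.089963.
The prior-weighted likelihoods are 1/3 · 0.0625 = 0.020833, 1/2 · 0.096451 = 0.048225, 1/6 · 0.089963 = 0.014994; these sum to 0.084052.
Normalising, the posterior is P(box A | data) = 0.24786, P(box B | data) = 0.57375, P(box C | data) = 0.17839.
The predictive probability is P(black next | data) = (1/2)(0.24786) + (5/6)(0.57375) + (6/7)(0.17839) = 0.75496.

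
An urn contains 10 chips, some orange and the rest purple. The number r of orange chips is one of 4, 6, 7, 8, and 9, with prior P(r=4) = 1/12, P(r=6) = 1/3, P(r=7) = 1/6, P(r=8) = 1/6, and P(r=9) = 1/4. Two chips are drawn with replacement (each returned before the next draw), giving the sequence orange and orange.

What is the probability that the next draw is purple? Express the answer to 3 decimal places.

Under each hypothesis, the probability of the observed sequence is: P(data | r = 4) = (4/10)(4/10) = 0.16; P(data | r = 6) = (6/10)(6/10) = 0.36; P(data | r = 7) = (7/10)(7/10) = 0.49; P(data | r = 8) = (8/10)(8/10) = 0.64; P(data | r = 9) = (9/10)(9/10) = 0.81.
The prior-weighted likelihoods are 1/12 · 0.16 = 0.013333, 1/3 · 0.36 = 0.12, 1/6 · 0.49 = 0.081667, 1/6 · 0.64 = 0.10667, 1/4 · 0.81 = 0.2025; these sum to 0.52417.
Normalising, the posterior is P(r = 4 | data) = 0.025437, P(r = 6 | data) = 0.22893, P(r = 7 | data) = 0.1558, P(r = 8 | data) = 0.2035, P(r = 9 | data) = 0.38633.
The predictive probability is P(purple next | data) = (3/5)(0.025437) + (2/5)(0.22893) + (3/10)(0.1558) + (1/5)(0.2035) + (1/10)(0.38633) = 0.23291.

0.233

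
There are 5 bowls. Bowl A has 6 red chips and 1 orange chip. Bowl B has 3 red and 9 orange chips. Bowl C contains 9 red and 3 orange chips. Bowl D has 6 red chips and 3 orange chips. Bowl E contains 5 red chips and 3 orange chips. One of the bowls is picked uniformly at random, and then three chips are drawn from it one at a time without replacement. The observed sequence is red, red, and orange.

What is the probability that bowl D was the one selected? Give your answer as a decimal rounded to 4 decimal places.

0.2535

Compute the likelihood of the observed sequence for each case: P(data | bowl A) = (6/7)(5/6)(1/5) = 0.14286; P(data | bowl B) = (3/12)(2/11)(9/10) = 0.040909; P(data | bowl C) = (9/12)(8/11)(3/10) = 0.16364; P(data | bowl D) = (6/9)(5/8)(3/7) = 0.17857; P(data | bowl E) = (5/8)(4/7)(3/6) = 0.17857.
The prior-weighted likelihoods are 1/5 · 0.14286 = 0.028571, 1/5 · 0.040909 = 0.0081818, 1/5 · 0.16364 = 0.032727, 1/5 · 0.17857 = 0.035714, 1/5 · 0.17857 = 0.035714; with total 0.14091.
Hence P(bowl D | data) = (0.035714) / (0.14091) = 0.25346.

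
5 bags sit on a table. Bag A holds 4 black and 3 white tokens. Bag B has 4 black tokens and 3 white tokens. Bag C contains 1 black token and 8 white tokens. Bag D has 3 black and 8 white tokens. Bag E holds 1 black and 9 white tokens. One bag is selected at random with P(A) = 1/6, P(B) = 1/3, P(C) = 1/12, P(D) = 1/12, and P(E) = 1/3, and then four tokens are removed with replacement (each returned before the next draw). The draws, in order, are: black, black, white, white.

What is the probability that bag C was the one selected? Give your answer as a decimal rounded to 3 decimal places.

0.022

Under each hypothesis, the probability of the observed sequence is: P(data | bag A) = (4/7)(4/7)(3/7)(3/7) = 0.059975; P(data | bag B) = (4/7)(4/7)(3/7)(3/7) = 0.059975; P(data | bag C) = (1/9)(1/9)(8/9)(8/9) = 0.0097546; P(data | bag D) = (3/11)(3/11)(8/11)(8/11) = 0.039342; P(data | bag E) = (1/10)(1/10)(9/10)(9/10) = 0.0081.
The prior-weighted likelihoods are 1/6 · 0.059975 = 0.0099958, 1/3 · 0.059975 = 0.019992, 1/12 · 0.0097546 = 0.00081288, 1/12 · 0.039342 = 0.0032785, 1/3 · 0.0081 = 0.0027; summing to 0.036779.
By Bayes' rule, P(bag C | data) = (0.00081288) / (0.036779) = 0.022102.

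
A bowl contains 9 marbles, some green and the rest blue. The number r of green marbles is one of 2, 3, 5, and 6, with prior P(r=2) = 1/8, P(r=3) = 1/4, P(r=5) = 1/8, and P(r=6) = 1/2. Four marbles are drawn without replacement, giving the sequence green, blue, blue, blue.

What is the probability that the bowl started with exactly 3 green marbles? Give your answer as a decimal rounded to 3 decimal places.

The likelihood of the observed sequence under each hypothesis: P(data | r = 2) = (2/9)(7/8)(6/7)(5/6) = 0.13889; P(data | r = 3) = (3/9)(6/8)(5/7)(4/6) = 0.11905; P(data | r = 5) = (5/9)(4/8)(3/7)(2/6) = 0.039683; P(data | r = 6) = (6/9)(3/8)(2/7)(1/6) = 0.011905.
The prior-weighted likelihoods are 1/8 · 0.13889 = 0.017361, 1/4 · 0.11905 = 0.029762, 1/8 · 0.039683 = 0.0049603, 1/2 · 0.011905 = 0.0059524; these sum to 0.058036.
So P(r = 3 | data) = (0.029762) / (0.058036) = 0.51282.

0.513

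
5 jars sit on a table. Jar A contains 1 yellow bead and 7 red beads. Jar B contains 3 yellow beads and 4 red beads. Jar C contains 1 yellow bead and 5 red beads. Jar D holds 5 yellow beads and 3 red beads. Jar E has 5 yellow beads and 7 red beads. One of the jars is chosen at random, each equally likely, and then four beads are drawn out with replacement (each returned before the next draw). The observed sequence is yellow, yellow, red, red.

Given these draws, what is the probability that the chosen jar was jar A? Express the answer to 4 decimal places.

0.0583

Compute the likelihood of the observed sequence for each case: P(data | jar A) = (1/8)(1/8)(7/8)(7/8) = 0.011963; P(data | jar B) = (3/7)(3/7)(4/7)(4/7) = 0.059975; P(data | jar C) = (1/6)(1/6)(5/6)(5/6) = 0.01929; P(data | jar D) = (5/8)(5/8)(3/8)(3/8) = 0.054932; P(data | jar E) = (5/12)(5/12)(7/12)(7/12) = 0.059076.
The prior-weighted likelihoods are 1/5 · 0.011963 = 0.0023926, 1/5 · 0.059975 = 0.011995, 1/5 · 0.01929 = 0.003858, 1/5 · 0.054932 = 0.010986, 1/5 · 0.059076 = 0.011815; with total 0.041047.
So P(jar A | data) = (0.0023926) / (0.041047) = 0.058289.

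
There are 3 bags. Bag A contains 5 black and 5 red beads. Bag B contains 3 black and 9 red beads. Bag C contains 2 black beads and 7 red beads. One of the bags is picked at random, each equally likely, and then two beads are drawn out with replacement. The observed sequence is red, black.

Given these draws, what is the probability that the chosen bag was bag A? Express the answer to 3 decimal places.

0.410

For each hypothesis, P(data | H) works out to: P(data | bag A) = (5/10)(5/10) = 0.25; P(data | bag B) = (9/12)(3/12) = 0.1875; P(data | bag C) = (7/9)(2/9) = 0.17284.
Multiplying each by its prior: 1/3 · 0.25 = 0.083333, 1/3 · 0.1875 = 0.0625, 1/3 · 0.17284 = 0.057613; these sum to 0.20345.
Hence P(bag A | data) = (0.083333) / (0.20345) = 0.40961.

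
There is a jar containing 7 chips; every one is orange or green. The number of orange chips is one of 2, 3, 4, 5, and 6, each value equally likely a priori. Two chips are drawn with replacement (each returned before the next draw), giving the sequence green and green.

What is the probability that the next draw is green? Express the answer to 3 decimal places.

0.584

The likelihood of the observed sequence under each hypothesis: P(data | r = 2) = (5/7)(5/7) = 25/49; P(data | r = 3) = (4/7)(4/7) = 16/49; P(data | r = 4) = (3/7)(3/7) = 9/49; P(data | r = 5) = (2/7)(2/7) = 4/49; P(data | r = 6) = (1/7)(1/7) = 1/49.
The prior-weighted likelihoods are 1/5 · 25/49 = 5/49, 1/5 · 16/49 = 16/245, 1/5 · 9/49 = 9/245, 1/5 · 4/49 = 4/245, 1/5 · 1/49 = 1/245; summing to 11/49.
Dividing through by the total gives posterior P(r = 2 | data) = 5/11, P(r = 3 | data) = 16/55, P(r = 4 | data) = 9/55, P(r = 5 | data) = 4/55, P(r = 6 | data) = 1/55.
So P(green next | data) = Σ P(green next | H) P(H | data) = (5/7)(5/11) + (4/7)(16/55) + (3/7)(9/55) + (2/7)(4/55) + (1/7)(1/55) = 45/77.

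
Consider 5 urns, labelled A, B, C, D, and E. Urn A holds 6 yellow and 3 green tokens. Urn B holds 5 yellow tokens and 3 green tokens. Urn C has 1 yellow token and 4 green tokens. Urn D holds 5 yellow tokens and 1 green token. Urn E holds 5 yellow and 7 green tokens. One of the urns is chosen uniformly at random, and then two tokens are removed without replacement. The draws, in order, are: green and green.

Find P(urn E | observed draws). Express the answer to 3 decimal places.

0.287

For each hypothesis, P(data | H) works out to: P(data | urn A) = (3/9)(2/8) = 0.083333; P(data | urn B) = (3/8)(2/7) = 0.10714; P(data | urn C) = (4/5)(3/4) = 0.6; P(data | urn D) = (1/6)(0/5) = 0; P(data | urn E) = (7/12)(6/11) = 0.31818.
The prior-weighted likelihoods are 1/5 · 0.083333 = 0.016667, 1/5 · 0.10714 = 0.021429, 1/5 · 0.6 = 0.12, 1/5 · 0 = 0, 1/5 · 0.31818 = 0.063636; summing to 0.22173.
So P(urn E | data) = (0.063636) / (0.22173) = 0.287.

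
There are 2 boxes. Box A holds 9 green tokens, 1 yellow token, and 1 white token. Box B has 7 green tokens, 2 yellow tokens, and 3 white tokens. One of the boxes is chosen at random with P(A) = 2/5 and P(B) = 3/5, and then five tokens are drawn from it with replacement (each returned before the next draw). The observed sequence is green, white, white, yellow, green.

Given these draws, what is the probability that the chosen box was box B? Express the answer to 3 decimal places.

0.914

Under each hypothesis, the probability of the observed sequence is: P(data | box A) = (9/11)(1/11)(1/11)(1/11)(9/11) = 0.00050295; P(data | box B) = (7/12)(3/12)(3/12)(2/12)(7/12) = 0.0035446.
The prior-weighted likelihoods are 2/5 · 0.00050295 = 0.00020118, 3/5 · 0.0035446 = 0.0021267; with total 0.0023279.
By Bayes' rule, P(box B | data) = (0.0021267) / (0.0023279) = 0.91358.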